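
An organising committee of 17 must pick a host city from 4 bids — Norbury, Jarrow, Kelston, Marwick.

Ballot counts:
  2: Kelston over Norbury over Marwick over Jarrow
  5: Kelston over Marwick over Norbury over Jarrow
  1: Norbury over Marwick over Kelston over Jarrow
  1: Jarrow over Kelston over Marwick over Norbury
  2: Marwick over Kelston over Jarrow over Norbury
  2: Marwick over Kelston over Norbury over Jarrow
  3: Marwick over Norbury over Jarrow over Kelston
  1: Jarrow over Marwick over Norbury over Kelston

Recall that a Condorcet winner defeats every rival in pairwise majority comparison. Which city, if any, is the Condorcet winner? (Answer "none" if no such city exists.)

Marwick

Head-to-head results (17 organisers):
Norbury vs Jarrow: Norbury wins 13–4.
Norbury vs Kelston: Norbury preferred on 1+3+1 = 5 ballots; Kelston wins 12–5.
Norbury vs Marwick: 2+1 = 3 for Norbury, 14 for Marwick — Marwick by 14–3.
Jarrow vs Kelston: Jarrow preferred on 1+3+1 = 5 ballots; Kelston wins 12–5.
Jarrow vs Marwick: Jarrow preferred on 1+1 = 2 ballots; Marwick wins 15–2.
Kelston vs Marwick: Kelston is ranked higher on 2+5+1 = 8 ballots, Marwick on 9. Marwick wins 9–8.
Marwick wins every pairwise contest, so Marwick is the Condorcet winner.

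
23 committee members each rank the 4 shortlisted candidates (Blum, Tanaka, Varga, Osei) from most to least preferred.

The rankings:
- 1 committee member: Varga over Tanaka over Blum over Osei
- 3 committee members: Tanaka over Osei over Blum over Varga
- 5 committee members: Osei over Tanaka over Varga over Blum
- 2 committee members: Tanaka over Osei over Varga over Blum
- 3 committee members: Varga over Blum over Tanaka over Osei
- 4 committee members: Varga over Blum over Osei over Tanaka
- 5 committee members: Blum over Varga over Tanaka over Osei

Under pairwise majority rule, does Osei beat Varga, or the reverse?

Varga

Ballots ranking Osei above Varga: 3 + 5 + 2 = 10.
Ballots ranking Varga above Osei: 23 − 10 = 13.
Varga wins the head-to-head 13–10.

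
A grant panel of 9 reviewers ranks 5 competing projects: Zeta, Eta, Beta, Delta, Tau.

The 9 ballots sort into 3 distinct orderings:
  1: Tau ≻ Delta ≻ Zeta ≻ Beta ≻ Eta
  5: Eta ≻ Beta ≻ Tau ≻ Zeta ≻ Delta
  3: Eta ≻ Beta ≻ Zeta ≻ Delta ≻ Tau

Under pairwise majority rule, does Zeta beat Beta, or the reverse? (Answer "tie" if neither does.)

Ballots ranking Zeta above Beta: 1.
Ballots ranking Beta above Zeta: 9 − 1 = 8.
Beta wins the head-to-head 8–1.

Beta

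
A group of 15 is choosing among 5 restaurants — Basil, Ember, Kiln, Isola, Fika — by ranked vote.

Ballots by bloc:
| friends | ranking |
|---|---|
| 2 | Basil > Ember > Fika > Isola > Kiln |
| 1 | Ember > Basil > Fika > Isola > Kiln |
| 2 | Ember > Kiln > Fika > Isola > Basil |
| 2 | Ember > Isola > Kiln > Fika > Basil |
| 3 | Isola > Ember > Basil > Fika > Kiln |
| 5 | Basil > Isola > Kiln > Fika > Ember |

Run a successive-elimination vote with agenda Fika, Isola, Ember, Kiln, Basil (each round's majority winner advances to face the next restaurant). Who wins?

Basil

Round 1: Fika vs Isola — 5–10, Isola advances.
Round 2: Isola vs Ember — 8–7, Isola advances.
Round 3: Isola vs Kiln — 13–2, Isola advances.
Round 4: Isola vs Basil — 7–8, Basil advances.
Basil survives the agenda.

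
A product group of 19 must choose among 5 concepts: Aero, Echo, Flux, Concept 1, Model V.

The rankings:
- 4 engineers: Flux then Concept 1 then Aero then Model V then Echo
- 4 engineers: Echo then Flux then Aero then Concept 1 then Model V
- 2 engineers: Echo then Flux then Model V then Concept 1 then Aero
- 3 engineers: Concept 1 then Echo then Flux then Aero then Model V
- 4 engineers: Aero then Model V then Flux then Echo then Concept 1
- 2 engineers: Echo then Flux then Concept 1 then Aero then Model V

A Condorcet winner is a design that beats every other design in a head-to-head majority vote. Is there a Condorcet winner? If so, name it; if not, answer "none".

Echo

Pairwise majorities:
Aero vs Echo: Aero preferred on 4+4 = 8 ballots; Echo wins 11–8.
Aero vs Flux: 4 to 15, Flux.
Aero vs Concept 1: Concept 1 wins 11–8.
Aero vs Model V: Aero preferred on 4+4+3+4+2 = 17 ballots; Aero wins 17–2.
Echo vs Flux: 4+2+3+2 = 11 for Echo, 8 for Flux — Echo by 11–8.
Echo vs Concept 1: 4+2+4+2 = 12 for Echo, 7 for Concept 1 — Echo by 12–7.
Echo vs Model V: Echo, 11–8.
Flux vs Concept 1: Flux wins 16–3.
Flux vs Model V: 4+4+2+3+2 = 15 for Flux, 4 for Model V — Flux by 15–4.
Concept 1 vs Model V: Concept 1 is ranked higher on 4+4+3+2 = 13 ballots, Model V on 6. Concept 1 wins 13–6.
Echo wins every pairwise contest, so Echo is the Condorcet winner.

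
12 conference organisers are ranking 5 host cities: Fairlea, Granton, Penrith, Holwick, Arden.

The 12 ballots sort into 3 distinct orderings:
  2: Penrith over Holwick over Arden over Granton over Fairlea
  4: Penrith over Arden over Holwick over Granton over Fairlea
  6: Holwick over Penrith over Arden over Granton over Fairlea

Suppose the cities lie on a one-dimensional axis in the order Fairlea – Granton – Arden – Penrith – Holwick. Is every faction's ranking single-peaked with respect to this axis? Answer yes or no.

Axis positions: Fairlea=1, Granton=2, Arden=3, Penrith=4, Holwick=5.
Faction 1 (peak Penrith at position 4): ranking walks positions 4-5-3-2-1, expanding outward from the peak — single-peaked.
Faction 2 (peak Penrith at position 4): ranking walks positions 4-3-5-2-1, expanding outward from the peak — single-peaked.
Faction 3 (peak Holwick at position 5): ranking walks positions 5-4-3-2-1, expanding outward from the peak — single-peaked.
Every ranking is single-peaked on this axis.

yes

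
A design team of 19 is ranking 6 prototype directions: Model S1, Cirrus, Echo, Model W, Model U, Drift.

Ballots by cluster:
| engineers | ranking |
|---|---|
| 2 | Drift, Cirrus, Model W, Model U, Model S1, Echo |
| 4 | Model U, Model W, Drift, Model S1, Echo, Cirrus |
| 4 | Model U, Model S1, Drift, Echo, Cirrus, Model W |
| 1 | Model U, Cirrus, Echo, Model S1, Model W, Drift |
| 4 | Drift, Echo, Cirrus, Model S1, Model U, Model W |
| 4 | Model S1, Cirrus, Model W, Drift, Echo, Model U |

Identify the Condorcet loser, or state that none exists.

Head-to-head results (19 engineers):
Model S1 vs Cirrus: Model S1, 12–7.
Model S1 vs Echo: Model S1, 14–5.
Model S1 vs Model W: Model S1 preferred on 4+1+4+4 = 13 ballots; Model S1 wins 13–6.
Model S1 vs Model U: 4+4 = 8 for Model S1, 11 for Model U — Model U by 11–8.
Model S1 vs Drift: Model S1 is ranked higher on 4+1+4 = 9 ballots, Drift on 10. Drift wins 10–9.
Cirrus vs Echo: 7 to 12, Echo.
Cirrus vs Model W: Cirrus is ranked higher on 2+4+1+4+4 = 15 ballots, Model W on 4. Cirrus wins 15–4.
Cirrus vs Model U: Cirrus wins 10–9.
Cirrus vs Drift: Drift wins 14–5.
Echo vs Model W: Echo preferred on 4+1+4 = 9 ballots; Model W wins 10–9.
Echo vs Model U: Model U wins 11–8.
Echo vs Drift: Echo preferred on 1 ballot; Drift wins 18–1.
Model W vs Model U: Model U, 13–6.
Model W vs Drift: Drift, 10–9.
Model U vs Drift: Drift wins 10–9.
Each design has at least one pairwise win (Model S1 beats Cirrus; Cirrus beats Model W; Echo beats Cirrus; Model W beats Echo; Model U beats Model S1; Drift beats Model S1) — no Condorcet loser.

none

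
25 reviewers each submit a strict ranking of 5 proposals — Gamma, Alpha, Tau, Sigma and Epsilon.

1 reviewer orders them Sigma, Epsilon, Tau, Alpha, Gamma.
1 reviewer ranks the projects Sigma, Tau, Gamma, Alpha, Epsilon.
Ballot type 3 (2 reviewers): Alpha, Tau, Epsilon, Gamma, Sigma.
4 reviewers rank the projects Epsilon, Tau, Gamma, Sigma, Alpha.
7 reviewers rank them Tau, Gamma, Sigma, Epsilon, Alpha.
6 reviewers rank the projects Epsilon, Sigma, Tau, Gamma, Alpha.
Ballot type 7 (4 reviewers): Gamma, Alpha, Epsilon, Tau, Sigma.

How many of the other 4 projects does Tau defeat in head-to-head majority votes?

Tau against each rival (25 reviewers):
Tau vs Gamma: Tau, 21–4.
Tau vs Alpha: Tau wins 19–6.
Tau vs Sigma: Tau wins 17–8.
Tau vs Epsilon: 10 to 15, Epsilon.
Tau beats Gamma, Alpha, Sigma; loses to Epsilon — 3 pairwise wins.

3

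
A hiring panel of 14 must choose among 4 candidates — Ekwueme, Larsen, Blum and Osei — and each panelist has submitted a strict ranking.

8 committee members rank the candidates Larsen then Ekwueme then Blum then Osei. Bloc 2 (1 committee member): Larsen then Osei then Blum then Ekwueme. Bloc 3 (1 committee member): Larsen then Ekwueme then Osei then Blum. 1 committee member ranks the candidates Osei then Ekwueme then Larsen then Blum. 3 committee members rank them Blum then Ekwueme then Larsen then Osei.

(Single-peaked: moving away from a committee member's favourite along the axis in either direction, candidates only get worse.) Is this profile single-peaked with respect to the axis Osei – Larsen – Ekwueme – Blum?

Axis positions: Osei=1, Larsen=2, Ekwueme=3, Blum=4.
Bloc 1 (peak Larsen at position 2): ranking walks positions 2-3-4-1, expanding outward from the peak — single-peaked.
Bloc 2: ranking walks positions 2-1-4-3; Blum is ranked above Ekwueme even though Ekwueme lies between Blum and the peak Larsen on the axis — preferences dip and rise again. Not single-peaked.
Bloc 3 (peak Larsen at position 2): ranking walks positions 2-3-1-4, expanding outward from the peak — single-peaked.
Bloc 4: ranking walks positions 1-3-2-4; Ekwueme is ranked above Larsen even though Larsen lies between Ekwueme and the peak Osei on the axis — preferences dip and rise again. Not single-peaked.
Bloc 5 (peak Blum at position 4): ranking walks positions 4-3-2-1, expanding outward from the peak — single-peaked.
Bloc 2 violates single-peakedness, so the profile is not single-peaked on this axis.

no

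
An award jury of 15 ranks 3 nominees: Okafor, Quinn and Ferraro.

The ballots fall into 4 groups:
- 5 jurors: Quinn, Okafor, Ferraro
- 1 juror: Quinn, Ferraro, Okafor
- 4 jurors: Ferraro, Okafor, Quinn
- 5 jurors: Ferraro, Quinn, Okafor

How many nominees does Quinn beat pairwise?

Quinn against each rival (15 jurors):
Quinn vs Okafor: Quinn is ranked higher on 5+1+5 = 11 ballots, Okafor on 4. Quinn wins 11–4.
Quinn vs Ferraro: 6 to 9, Ferraro.
Quinn beats Okafor; loses to Ferraro — 1 pairwise win.

1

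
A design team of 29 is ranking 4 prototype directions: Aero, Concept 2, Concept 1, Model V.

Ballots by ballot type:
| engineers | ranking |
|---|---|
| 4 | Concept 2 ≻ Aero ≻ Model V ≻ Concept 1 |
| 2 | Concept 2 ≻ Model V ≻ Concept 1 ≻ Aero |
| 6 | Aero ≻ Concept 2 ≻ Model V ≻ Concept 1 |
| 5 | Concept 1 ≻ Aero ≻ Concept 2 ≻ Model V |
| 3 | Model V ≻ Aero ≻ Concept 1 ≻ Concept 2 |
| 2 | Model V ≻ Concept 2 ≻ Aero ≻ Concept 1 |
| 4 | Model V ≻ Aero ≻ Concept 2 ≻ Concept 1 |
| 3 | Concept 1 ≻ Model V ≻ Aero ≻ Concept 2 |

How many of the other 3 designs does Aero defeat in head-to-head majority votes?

Aero against each rival (29 engineers):
Aero–Concept 2: Aero 21–8.
Aero vs Concept 1: Aero wins 19–10.
Aero vs Model V: 4+6+5 = 15 for Aero, 14 for Model V — Aero by 15–14.
Aero beats Concept 2, Concept 1, Model V — 3 pairwise wins.

3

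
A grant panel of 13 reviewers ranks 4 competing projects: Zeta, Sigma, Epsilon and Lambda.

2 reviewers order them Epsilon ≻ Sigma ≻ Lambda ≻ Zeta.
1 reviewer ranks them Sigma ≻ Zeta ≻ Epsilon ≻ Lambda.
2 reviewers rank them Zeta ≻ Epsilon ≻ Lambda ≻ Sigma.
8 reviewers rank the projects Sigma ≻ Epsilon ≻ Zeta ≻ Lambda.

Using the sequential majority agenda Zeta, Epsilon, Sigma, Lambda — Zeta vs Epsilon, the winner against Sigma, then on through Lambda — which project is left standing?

Sigma

Round 1: Zeta vs Epsilon — 3–10, Epsilon advances.
Round 2: Epsilon vs Sigma — 4–9, Sigma advances.
Round 3: Sigma vs Lambda — 11–2, Sigma advances.
The agenda winner is Sigma.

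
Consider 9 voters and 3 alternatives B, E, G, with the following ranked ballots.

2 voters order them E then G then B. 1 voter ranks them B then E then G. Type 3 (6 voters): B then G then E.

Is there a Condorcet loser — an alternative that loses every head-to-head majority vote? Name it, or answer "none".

E

Head-to-head results (9 voters):
B vs E: B wins 7–2.
B vs G: B wins 7–2.
E–G: G 6–3.
E loses to every other alternative — it is the Condorcet loser.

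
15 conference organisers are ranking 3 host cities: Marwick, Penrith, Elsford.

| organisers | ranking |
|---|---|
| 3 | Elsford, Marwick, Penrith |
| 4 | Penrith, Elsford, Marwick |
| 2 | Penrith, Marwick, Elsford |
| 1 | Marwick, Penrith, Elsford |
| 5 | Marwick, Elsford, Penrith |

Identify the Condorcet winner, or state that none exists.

Pairwise majorities:
Marwick vs Penrith: Marwick preferred on 3+1+5 = 9 ballots; Marwick wins 9–6.
Marwick vs Elsford: Marwick is ranked higher on 2+1+5 = 8 ballots, Elsford on 7. Marwick wins 8–7.
Penrith vs Elsford: Elsford, 8–7.
Marwick beats each of Penrith, Elsford — Marwick is the Condorcet winner.

Marwick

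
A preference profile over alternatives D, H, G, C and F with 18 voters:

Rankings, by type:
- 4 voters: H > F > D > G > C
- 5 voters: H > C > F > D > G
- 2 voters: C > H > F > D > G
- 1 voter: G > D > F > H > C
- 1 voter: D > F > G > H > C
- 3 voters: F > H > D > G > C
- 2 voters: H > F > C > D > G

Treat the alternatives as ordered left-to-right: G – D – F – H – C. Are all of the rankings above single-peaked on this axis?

Axis positions: G=1, D=2, F=3, H=4, C=5.
Type 1 (peak H at position 4): ranking walks positions 4-3-2-1-5, expanding outward from the peak — single-peaked.
Type 2 (peak H at position 4): ranking walks positions 4-5-3-2-1, expanding outward from the peak — single-peaked.
Type 3 (peak C at position 5): ranking walks positions 5-4-3-2-1, expanding outward from the peak — single-peaked.
Type 4 (peak G at position 1): ranking walks positions 1-2-3-4-5, expanding outward from the peak — single-peaked.
Type 5 (peak D at position 2): ranking walks positions 2-3-1-4-5, expanding outward from the peak — single-peaked.
Type 6 (peak F at position 3): ranking walks positions 3-4-2-1-5, expanding outward from the peak — single-peaked.
Type 7 (peak H at position 4): ranking walks positions 4-3-5-2-1, expanding outward from the peak — single-peaked.
Every ranking is single-peaked on this axis.

yes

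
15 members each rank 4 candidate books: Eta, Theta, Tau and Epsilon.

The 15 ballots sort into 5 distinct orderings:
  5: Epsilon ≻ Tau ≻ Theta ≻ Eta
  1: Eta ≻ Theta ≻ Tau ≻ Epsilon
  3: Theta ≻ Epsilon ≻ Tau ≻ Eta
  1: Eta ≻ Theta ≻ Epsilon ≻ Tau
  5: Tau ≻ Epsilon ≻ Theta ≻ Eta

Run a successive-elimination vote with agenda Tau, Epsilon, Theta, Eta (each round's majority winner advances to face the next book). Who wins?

Epsilon

Round 1: Tau vs Epsilon — 6–9, Epsilon advances.
Round 2: Epsilon vs Theta — 10–5, Epsilon advances.
Round 3: Epsilon vs Eta — 13–2, Epsilon advances.
The agenda winner is Epsilon.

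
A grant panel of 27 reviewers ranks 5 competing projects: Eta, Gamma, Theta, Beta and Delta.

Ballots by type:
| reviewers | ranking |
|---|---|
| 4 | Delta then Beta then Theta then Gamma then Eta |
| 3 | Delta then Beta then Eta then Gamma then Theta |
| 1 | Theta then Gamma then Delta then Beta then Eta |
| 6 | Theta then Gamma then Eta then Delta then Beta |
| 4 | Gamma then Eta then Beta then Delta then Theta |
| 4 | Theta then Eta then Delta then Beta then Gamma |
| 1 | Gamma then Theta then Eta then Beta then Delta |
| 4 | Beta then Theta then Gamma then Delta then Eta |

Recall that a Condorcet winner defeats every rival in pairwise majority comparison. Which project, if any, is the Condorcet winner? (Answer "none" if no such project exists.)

Check each pair by majority over 27 ballots:
Eta vs Gamma: Gamma, 20–7.
Eta vs Theta: Theta, 20–7.
Eta vs Beta: Eta wins 15–12.
Eta vs Delta: Eta wins 15–12.
Gamma vs Theta: Theta wins 19–8.
Gamma vs Beta: Beta, 15–12.
Gamma vs Delta: Gamma wins 16–11.
Theta vs Beta: Beta wins 15–12.
Theta–Delta: Theta 16–11.
Beta–Delta: Delta 18–9.
Each project drops at least one matchup (Eta loses to Gamma; Gamma loses to Theta; Theta loses to Beta; Beta loses to Eta; Delta loses to Eta); the cycle Eta → Beta → Gamma → Eta rules out a Condorcet winner.

none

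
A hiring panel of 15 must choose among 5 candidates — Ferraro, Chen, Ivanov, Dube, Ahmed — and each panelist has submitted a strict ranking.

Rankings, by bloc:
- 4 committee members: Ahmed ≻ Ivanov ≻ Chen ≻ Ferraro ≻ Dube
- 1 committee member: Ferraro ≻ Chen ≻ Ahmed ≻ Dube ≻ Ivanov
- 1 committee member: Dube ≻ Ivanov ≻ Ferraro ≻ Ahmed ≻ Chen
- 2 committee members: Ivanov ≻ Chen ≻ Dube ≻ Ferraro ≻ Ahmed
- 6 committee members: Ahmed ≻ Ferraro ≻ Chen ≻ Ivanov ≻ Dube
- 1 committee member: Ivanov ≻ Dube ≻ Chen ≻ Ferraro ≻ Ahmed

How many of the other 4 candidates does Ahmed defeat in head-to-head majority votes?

4

Ahmed against each rival (15 committee members):
Ahmed vs Ferraro: 10 to 5, Ahmed.
Ahmed vs Chen: Ahmed wins 11–4.
Ahmed vs Ivanov: Ahmed is ranked higher on 4+1+6 = 11 ballots, Ivanov on 4. Ahmed wins 11–4.
Ahmed vs Dube: Ahmed wins 11–4.
Ahmed beats Ferraro, Chen, Ivanov, Dube — 4 pairwise wins.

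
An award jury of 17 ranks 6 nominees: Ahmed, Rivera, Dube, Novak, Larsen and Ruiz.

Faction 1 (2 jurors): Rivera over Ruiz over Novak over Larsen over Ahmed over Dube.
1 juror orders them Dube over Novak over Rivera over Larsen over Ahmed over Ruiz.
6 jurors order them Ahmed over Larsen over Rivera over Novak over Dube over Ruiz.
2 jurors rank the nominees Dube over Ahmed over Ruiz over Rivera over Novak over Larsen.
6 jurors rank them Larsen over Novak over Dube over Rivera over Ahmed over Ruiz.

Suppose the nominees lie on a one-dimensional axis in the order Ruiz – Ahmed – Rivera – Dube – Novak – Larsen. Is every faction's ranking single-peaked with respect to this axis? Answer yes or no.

no

Axis positions: Ruiz=1, Ahmed=2, Rivera=3, Dube=4, Novak=5, Larsen=6.
Faction 1: ranking walks positions 3-1-5-6-2-4; Ruiz is ranked above Ahmed even though Ahmed lies between Ruiz and the peak Rivera on the axis — preferences dip and rise again. Not single-peaked.
Faction 2 (peak Dube at position 4): ranking walks positions 4-5-3-6-2-1, expanding outward from the peak — single-peaked.
Faction 3: ranking walks positions 2-6-3-5-4-1; Larsen is ranked above Rivera even though Rivera lies between Larsen and the peak Ahmed on the axis — preferences dip and rise again. Not single-peaked.
Faction 4: ranking walks positions 4-2-1-3-5-6; Ahmed is ranked above Rivera even though Rivera lies between Ahmed and the peak Dube on the axis — preferences dip and rise again. Not single-peaked.
Faction 5 (peak Larsen at position 6): ranking walks positions 6-5-4-3-2-1, expanding outward from the peak — single-peaked.
Faction 1 violates single-peakedness, so the profile is not single-peaked on this axis.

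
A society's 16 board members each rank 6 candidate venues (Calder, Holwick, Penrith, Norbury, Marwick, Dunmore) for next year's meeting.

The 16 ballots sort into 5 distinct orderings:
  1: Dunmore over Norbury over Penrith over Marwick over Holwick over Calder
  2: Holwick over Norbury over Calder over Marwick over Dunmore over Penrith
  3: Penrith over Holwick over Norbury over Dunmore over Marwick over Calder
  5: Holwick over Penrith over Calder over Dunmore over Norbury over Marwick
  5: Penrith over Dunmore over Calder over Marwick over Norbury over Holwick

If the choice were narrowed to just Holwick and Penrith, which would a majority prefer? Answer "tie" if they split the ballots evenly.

Ballots ranking Holwick above Penrith: 2 + 5 = 7.
Ballots ranking Penrith above Holwick: 16 − 7 = 9.
Penrith wins the head-to-head 9–7.

Penrith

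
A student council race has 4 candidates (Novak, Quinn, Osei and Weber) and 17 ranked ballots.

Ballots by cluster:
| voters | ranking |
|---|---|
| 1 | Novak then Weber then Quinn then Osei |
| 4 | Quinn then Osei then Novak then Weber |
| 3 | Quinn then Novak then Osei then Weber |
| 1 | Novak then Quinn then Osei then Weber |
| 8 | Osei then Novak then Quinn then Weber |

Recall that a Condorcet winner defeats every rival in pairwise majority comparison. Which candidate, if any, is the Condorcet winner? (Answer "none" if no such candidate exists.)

none

Check each pair by majority over 17 ballots:
Novak–Quinn: Novak 10–7.
Novak vs Osei: 5 to 12, Osei.
Novak vs Weber: Novak is ranked higher on 1+4+3+1+8 = 17 ballots, Weber on 0. Novak wins 17–0.
Quinn vs Osei: Quinn, 9–8.
Quinn vs Weber: Quinn preferred on 4+3+1+8 = 16 ballots; Quinn wins 16–1.
Osei–Weber: Osei 16–1.
Every candidate loses at least once (Novak loses to Osei; Quinn loses to Novak; Osei loses to Quinn; Weber loses to Novak). The majority relation contains the cycle Novak beats Quinn beats Osei beats Novak, so there is no Condorcet winner.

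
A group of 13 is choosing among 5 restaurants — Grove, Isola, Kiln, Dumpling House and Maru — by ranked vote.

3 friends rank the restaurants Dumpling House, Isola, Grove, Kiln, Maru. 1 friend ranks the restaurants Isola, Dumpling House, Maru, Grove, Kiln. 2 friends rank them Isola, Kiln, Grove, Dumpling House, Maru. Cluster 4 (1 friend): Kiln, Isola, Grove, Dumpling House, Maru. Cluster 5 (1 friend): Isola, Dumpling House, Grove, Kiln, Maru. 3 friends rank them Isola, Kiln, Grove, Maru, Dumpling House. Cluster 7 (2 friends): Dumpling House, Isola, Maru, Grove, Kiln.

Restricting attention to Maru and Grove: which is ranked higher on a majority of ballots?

Ballots ranking Maru above Grove: 1 + 2 = 3.
Ballots ranking Grove above Maru: 13 − 3 = 10.
Grove wins the head-to-head 10–3.

Grove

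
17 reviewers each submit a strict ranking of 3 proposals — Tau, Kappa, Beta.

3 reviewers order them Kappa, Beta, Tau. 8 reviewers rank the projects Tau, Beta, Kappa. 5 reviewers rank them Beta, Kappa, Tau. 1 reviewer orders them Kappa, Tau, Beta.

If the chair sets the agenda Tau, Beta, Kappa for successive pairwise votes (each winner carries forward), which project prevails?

Kappa

Round 1: Tau vs Beta — 9–8, Tau advances.
Round 2: Tau vs Kappa — 8–9, Kappa advances.
The agenda winner is Kappa.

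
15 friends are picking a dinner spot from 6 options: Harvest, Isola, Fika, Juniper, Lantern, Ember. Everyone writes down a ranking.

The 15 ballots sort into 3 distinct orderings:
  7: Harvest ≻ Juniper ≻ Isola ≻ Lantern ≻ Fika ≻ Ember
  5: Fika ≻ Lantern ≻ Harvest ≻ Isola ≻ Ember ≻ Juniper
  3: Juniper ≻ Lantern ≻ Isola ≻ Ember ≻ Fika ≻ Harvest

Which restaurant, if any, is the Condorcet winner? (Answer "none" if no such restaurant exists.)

Pairwise majorities:
Harvest vs Isola: Harvest is ranked higher on 7+5 = 12 ballots, Isola on 3. Harvest wins 12–3.
Harvest vs Fika: Fika, 8–7.
Harvest vs Juniper: Harvest wins 12–3.
Harvest vs Lantern: 7 for Harvest, 8 for Lantern — Lantern by 8–7.
Harvest vs Ember: Harvest wins 12–3.
Isola vs Fika: 7+3 = 10 for Isola, 5 for Fika — Isola by 10–5.
Isola vs Juniper: Juniper, 10–5.
Isola vs Lantern: Lantern, 8–7.
Isola vs Ember: 7+5+3 = 15 for Isola, 0 for Ember — Isola by 15–0.
Fika vs Juniper: Juniper wins 10–5.
Fika vs Lantern: 5 to 10, Lantern.
Fika vs Ember: Fika wins 12–3.
Juniper vs Lantern: 10 to 5, Juniper.
Juniper vs Ember: Juniper wins 10–5.
Lantern–Ember: Lantern 15–0.
Each restaurant drops at least one matchup (Harvest loses to Fika; Isola loses to Harvest; Fika loses to Isola; Juniper loses to Harvest; Lantern loses to Juniper; Ember loses to Harvest); the cycle Harvest > Isola > Fika > Harvest rules out a Condorcet winner.

none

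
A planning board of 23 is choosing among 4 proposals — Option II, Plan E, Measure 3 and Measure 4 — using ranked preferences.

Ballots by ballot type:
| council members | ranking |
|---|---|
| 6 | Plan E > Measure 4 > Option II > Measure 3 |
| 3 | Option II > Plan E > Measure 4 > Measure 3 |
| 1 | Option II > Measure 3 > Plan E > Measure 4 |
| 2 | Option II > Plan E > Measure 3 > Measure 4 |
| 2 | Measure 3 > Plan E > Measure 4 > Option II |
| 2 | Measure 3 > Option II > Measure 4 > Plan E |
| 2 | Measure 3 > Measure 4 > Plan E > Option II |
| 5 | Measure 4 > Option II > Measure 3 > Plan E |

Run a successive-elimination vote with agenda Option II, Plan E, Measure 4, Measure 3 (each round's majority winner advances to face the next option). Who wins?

Round 1: Option II vs Plan E — 13–10, Option II advances.
Round 2: Option II vs Measure 4 — 8–15, Measure 4 advances.
Round 3: Measure 4 vs Measure 3 — 14–9, Measure 4 advances.
The agenda winner is Measure 4.

Measure 4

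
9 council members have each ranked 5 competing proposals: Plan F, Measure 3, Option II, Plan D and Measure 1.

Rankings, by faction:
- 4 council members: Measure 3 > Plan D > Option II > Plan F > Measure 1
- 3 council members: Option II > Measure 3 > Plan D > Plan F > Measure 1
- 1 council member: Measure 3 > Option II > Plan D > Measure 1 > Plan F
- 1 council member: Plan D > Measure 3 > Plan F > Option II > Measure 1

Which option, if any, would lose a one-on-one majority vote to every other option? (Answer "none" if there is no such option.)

Measure 1

Pairwise majorities:
Plan F vs Measure 3: Plan F preferred on 0 ballots; Measure 3 wins 9–0.
Plan F vs Option II: Option II wins 8–1.
Plan F–Plan D: Plan D 9–0.
Plan F vs Measure 1: Plan F wins 8–1.
Measure 3 vs Option II: Measure 3 is ranked higher on 4+1+1 = 6 ballots, Option II on 3. Measure 3 wins 6–3.
Measure 3 vs Plan D: 8 to 1, Measure 3.
Measure 3 vs Measure 1: Measure 3 is ranked higher on 4+3+1+1 = 9 ballots, Measure 1 on 0. Measure 3 wins 9–0.
Option II vs Plan D: Option II is ranked higher on 3+1 = 4 ballots, Plan D on 5. Plan D wins 5–4.
Option II vs Measure 1: Option II preferred on 4+3+1+1 = 9 ballots; Option II wins 9–0.
Plan D vs Measure 1: Plan D, 9–0.
Measure 1 loses to every other option — it is the Condorcet loser.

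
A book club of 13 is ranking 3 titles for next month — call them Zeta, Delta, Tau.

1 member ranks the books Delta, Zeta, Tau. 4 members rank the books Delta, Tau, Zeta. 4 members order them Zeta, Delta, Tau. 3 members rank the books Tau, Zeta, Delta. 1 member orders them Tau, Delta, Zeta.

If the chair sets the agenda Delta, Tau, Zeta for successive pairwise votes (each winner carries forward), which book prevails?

Round 1: Delta vs Tau — 9–4, Delta advances.
Round 2: Delta vs Zeta — 6–7, Zeta advances.
Zeta survives the agenda.

Zeta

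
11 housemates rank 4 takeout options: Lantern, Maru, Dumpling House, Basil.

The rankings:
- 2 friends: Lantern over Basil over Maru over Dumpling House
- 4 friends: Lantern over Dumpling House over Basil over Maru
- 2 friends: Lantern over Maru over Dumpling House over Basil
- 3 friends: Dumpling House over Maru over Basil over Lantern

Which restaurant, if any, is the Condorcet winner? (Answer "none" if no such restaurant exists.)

Pairwise majorities:
Lantern vs Maru: 8 to 3, Lantern.
Lantern vs Dumpling House: 2+4+2 = 8 for Lantern, 3 for Dumpling House — Lantern by 8–3.
Lantern–Basil: Lantern 8–3.
Maru vs Dumpling House: 4 to 7, Dumpling House.
Maru–Basil: Basil 6–5.
Dumpling House vs Basil: Dumpling House is ranked higher on 4+2+3 = 9 ballots, Basil on 2. Dumpling House wins 9–2.
Lantern defeats every rival head-to-head and is the Condorcet winner.

Lantern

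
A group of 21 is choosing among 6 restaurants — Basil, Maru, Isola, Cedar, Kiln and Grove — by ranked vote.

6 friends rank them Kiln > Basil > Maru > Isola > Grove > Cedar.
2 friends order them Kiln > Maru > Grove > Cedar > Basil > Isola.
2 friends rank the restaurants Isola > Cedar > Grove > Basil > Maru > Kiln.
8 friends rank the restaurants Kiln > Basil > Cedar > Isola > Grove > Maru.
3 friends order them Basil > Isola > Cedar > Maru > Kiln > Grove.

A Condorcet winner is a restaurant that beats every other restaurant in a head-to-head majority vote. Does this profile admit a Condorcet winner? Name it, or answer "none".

Kiln

Pairwise majorities:
Basil vs Maru: Basil, 19–2.
Basil vs Isola: Basil wins 19–2.
Basil vs Cedar: Basil wins 17–4.
Basil vs Kiln: Kiln, 16–5.
Basil–Grove: Basil 17–4.
Maru vs Isola: Isola wins 13–8.
Maru vs Cedar: Cedar, 13–8.
Maru–Kiln: Kiln 16–5.
Maru vs Grove: Maru, 11–10.
Isola vs Cedar: Isola, 11–10.
Isola–Kiln: Kiln 16–5.
Isola vs Grove: Isola wins 19–2.
Cedar–Kiln: Kiln 16–5.
Cedar vs Grove: Cedar, 13–8.
Kiln vs Grove: Kiln, 19–2.
Only Kiln has no losses; Kiln is the Condorcet winner.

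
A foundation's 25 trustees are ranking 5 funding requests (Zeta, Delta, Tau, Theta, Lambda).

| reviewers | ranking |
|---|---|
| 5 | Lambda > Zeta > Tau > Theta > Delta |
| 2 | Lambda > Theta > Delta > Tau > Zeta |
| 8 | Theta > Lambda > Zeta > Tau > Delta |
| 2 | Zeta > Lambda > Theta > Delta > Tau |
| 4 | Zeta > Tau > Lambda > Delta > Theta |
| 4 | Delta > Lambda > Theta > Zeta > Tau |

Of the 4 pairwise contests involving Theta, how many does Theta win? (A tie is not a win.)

Theta against each rival (25 reviewers):
Theta vs Zeta: 2+8+4 = 14 for Theta, 11 for Zeta — Theta by 14–11.
Theta vs Delta: 17 to 8, Theta.
Theta vs Tau: 2+8+2+4 = 16 for Theta, 9 for Tau — Theta by 16–9.
Theta–Lambda: Lambda 17–8.
Theta beats Zeta, Delta, Tau; loses to Lambda — 3 pairwise wins.

3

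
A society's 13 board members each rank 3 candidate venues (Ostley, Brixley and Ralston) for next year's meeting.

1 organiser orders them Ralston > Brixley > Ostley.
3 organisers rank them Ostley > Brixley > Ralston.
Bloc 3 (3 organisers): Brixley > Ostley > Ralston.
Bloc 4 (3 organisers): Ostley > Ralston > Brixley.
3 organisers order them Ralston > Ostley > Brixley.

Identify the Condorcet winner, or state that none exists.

Head-to-head results (13 organisers):
Ostley vs Brixley: Ostley, 9–4.
Ostley–Ralston: Ostley 9–4.
Brixley vs Ralston: Ralston, 7–6.
Ostley wins every pairwise contest, so Ostley is the Condorcet winner.

Ostley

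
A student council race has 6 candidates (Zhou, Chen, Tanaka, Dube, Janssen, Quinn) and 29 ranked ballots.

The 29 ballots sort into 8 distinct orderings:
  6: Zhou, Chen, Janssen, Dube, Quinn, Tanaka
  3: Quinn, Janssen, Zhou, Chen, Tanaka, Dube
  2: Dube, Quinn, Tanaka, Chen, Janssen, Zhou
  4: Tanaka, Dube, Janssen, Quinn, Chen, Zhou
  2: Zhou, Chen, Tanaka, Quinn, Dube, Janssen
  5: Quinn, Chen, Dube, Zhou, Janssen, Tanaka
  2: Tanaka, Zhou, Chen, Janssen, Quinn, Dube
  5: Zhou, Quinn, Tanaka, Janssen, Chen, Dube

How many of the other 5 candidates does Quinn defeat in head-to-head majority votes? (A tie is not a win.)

Quinn against each rival (29 voters):
Quinn vs Zhou: 14 to 15, Zhou.
Quinn vs Chen: Quinn wins 19–10.
Quinn vs Tanaka: 21 to 8, Quinn.
Quinn vs Dube: 17 to 12, Quinn.
Quinn vs Janssen: Quinn wins 17–12.
Quinn beats Chen, Tanaka, Dube, Janssen; loses to Zhou — 4 pairwise wins.

4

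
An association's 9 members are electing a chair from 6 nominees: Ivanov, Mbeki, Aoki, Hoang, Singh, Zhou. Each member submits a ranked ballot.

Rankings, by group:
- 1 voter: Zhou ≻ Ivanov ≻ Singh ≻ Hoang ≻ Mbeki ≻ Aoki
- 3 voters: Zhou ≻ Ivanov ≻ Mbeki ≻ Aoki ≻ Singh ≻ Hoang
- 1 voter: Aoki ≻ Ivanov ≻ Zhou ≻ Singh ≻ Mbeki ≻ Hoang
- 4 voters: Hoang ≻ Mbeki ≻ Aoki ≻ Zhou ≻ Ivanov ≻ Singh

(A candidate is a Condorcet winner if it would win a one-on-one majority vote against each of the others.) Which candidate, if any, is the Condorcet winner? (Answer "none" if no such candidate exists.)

Check each pair by majority over 9 ballots:
Ivanov vs Mbeki: 5 to 4, Ivanov.
Ivanov vs Aoki: Aoki wins 5–4.
Ivanov vs Hoang: Ivanov is ranked higher on 1+3+1 = 5 ballots, Hoang on 4. Ivanov wins 5–4.
Ivanov vs Singh: 9 to 0, Ivanov.
Ivanov vs Zhou: 1 for Ivanov, 8 for Zhou — Zhou by 8–1.
Mbeki vs Aoki: 8 to 1, Mbeki.
Mbeki vs Hoang: Hoang, 5–4.
Mbeki–Singh: Mbeki 7–2.
Mbeki vs Zhou: Mbeki is ranked higher on 4 ballots, Zhou on 5. Zhou wins 5–4.
Aoki vs Hoang: Hoang, 5–4.
Aoki–Singh: Aoki 8–1.
Aoki vs Zhou: Aoki wins 5–4.
Hoang vs Singh: Hoang preferred on 4 ballots; Singh wins 5–4.
Hoang vs Zhou: Hoang is ranked higher on 4 ballots, Zhou on 5. Zhou wins 5–4.
Singh vs Zhou: Zhou, 9–0.
No candidate is unbeaten: Ivanov loses to Aoki; Mbeki loses to Ivanov; Aoki loses to Mbeki; Hoang loses to Ivanov; Singh loses to Ivanov; Zhou loses to Aoki. In particular Ivanov beats Mbeki beats Aoki beats Ivanov is a majority cycle — no Condorcet winner exists.

none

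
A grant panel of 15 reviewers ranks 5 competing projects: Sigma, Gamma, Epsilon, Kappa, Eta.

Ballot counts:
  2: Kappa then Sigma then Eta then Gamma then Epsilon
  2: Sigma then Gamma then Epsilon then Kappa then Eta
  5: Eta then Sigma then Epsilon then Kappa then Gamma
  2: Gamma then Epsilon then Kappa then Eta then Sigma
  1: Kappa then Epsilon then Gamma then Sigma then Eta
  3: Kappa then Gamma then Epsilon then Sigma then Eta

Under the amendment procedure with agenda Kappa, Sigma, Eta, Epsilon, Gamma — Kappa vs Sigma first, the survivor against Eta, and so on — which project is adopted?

Round 1: Kappa vs Sigma — 8–7, Kappa advances.
Round 2: Kappa vs Eta — 10–5, Kappa advances.
Round 3: Kappa vs Epsilon — 6–9, Epsilon advances.
Round 4: Epsilon vs Gamma — 6–9, Gamma advances.
Gamma survives the agenda.

Gamma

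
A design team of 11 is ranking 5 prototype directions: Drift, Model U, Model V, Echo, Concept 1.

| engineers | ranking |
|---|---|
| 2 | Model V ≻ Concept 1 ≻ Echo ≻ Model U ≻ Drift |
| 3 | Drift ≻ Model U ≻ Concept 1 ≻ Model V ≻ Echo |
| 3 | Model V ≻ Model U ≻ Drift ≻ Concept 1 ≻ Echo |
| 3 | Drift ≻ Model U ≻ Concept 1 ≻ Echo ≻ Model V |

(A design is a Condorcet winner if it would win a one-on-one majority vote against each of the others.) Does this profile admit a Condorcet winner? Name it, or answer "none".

Drift

Check each pair by majority over 11 ballots:
Drift vs Model U: Drift, 6–5.
Drift vs Model V: Drift, 6–5.
Drift vs Echo: Drift wins 9–2.
Drift–Concept 1: Drift 9–2.
Model U–Model V: Model U 6–5.
Model U–Echo: Model U 9–2.
Model U–Concept 1: Model U 9–2.
Model V vs Echo: Model V, 8–3.
Model V vs Concept 1: Concept 1 wins 6–5.
Echo vs Concept 1: Concept 1 wins 11–0.
Only Drift has no losses; Drift is the Condorcet winner.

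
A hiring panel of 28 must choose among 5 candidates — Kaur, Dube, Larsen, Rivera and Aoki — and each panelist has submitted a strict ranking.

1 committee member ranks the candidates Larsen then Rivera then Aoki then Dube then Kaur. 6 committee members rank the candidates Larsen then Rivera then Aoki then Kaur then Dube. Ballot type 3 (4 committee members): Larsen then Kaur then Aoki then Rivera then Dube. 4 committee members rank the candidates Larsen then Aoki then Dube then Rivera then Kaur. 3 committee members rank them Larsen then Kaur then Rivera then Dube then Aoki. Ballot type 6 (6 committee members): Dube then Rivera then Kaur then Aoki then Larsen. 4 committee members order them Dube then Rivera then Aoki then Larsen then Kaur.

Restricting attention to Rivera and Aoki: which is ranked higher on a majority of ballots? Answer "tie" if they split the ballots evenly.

Rivera

Ballots ranking Rivera above Aoki: 1 + 6 + 3 + 6 + 4 = 20.
Ballots ranking Aoki above Rivera: 28 − 20 = 8.
Rivera wins the head-to-head 20–8.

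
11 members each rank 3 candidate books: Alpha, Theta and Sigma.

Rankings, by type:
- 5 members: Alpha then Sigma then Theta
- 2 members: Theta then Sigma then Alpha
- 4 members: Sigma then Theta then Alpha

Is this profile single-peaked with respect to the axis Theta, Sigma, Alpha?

yes

Axis positions: Theta=1, Sigma=2, Alpha=3.
Type 1 (peak Alpha at position 3): ranking walks positions 3-2-1, expanding outward from the peak — single-peaked.
Type 2 (peak Theta at position 1): ranking walks positions 1-2-3, expanding outward from the peak — single-peaked.
Type 3 (peak Sigma at position 2): ranking walks positions 2-1-3, expanding outward from the peak — single-peaked.
Every ranking is single-peaked on this axis.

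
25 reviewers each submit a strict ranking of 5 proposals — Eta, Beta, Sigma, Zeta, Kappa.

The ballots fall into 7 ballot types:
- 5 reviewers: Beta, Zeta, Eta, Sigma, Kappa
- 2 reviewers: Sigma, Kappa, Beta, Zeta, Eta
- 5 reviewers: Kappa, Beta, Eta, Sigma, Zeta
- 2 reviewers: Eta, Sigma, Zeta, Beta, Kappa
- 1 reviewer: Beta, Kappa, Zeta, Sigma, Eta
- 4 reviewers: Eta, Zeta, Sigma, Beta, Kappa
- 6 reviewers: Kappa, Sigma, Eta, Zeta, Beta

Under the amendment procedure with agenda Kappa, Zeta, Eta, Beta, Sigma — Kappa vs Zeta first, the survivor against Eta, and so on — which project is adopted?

Round 1: Kappa vs Zeta — 14–11, Kappa advances.
Round 2: Kappa vs Eta — 14–11, Kappa advances.
Round 3: Kappa vs Beta — 13–12, Kappa advances.
Round 4: Kappa vs Sigma — 12–13, Sigma advances.
The agenda winner is Sigma.

Sigma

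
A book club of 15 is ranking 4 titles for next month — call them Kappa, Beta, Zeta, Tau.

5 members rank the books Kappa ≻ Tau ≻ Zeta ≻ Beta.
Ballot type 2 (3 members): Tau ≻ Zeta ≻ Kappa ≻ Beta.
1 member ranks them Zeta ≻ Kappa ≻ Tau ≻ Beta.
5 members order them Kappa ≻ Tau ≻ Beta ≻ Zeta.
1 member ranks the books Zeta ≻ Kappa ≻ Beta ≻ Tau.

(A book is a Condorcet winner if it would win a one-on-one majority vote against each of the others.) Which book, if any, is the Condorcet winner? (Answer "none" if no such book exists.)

Check each pair by majority over 15 ballots:
Kappa vs Beta: Kappa wins 15–0.
Kappa–Zeta: Kappa 10–5.
Kappa vs Tau: Kappa, 12–3.
Beta vs Zeta: Zeta, 10–5.
Beta vs Tau: Tau wins 14–1.
Zeta vs Tau: Tau, 13–2.
Kappa defeats every rival head-to-head and is the Condorcet winner.

Kappa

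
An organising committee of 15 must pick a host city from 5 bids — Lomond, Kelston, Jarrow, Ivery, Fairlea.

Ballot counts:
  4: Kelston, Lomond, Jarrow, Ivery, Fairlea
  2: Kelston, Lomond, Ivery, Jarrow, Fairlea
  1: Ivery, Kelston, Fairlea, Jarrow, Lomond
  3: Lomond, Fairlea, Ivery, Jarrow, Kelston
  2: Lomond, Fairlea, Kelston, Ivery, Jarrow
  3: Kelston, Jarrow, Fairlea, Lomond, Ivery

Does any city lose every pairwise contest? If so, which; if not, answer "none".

none

Pairwise majorities:
Lomond vs Kelston: 5 to 10, Kelston.
Lomond vs Jarrow: 11 to 4, Lomond.
Lomond vs Ivery: Lomond is ranked higher on 4+2+3+2+3 = 14 ballots, Ivery on 1. Lomond wins 14–1.
Lomond vs Fairlea: Lomond preferred on 4+2+3+2 = 11 ballots; Lomond wins 11–4.
Kelston vs Jarrow: 4+2+1+2+3 = 12 for Kelston, 3 for Jarrow — Kelston by 12–3.
Kelston–Ivery: Kelston 11–4.
Kelston vs Fairlea: Kelston, 10–5.
Jarrow vs Ivery: Ivery wins 8–7.
Jarrow vs Fairlea: Jarrow wins 9–6.
Ivery vs Fairlea: Ivery preferred on 4+2+1 = 7 ballots; Fairlea wins 8–7.
Each city has at least one pairwise win (Lomond beats Jarrow; Kelston beats Lomond; Jarrow beats Fairlea; Ivery beats Jarrow; Fairlea beats Ivery) — no Condorcet loser.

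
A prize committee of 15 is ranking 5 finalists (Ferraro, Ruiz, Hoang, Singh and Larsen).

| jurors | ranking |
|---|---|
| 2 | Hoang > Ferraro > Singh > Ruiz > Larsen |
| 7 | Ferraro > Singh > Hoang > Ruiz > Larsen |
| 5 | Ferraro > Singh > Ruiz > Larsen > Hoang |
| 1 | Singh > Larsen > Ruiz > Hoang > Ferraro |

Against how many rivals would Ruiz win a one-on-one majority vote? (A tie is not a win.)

1

Ruiz against each rival (15 jurors):
Ruiz–Ferraro: Ferraro 14–1.
Ruiz vs Hoang: 5+1 = 6 for Ruiz, 9 for Hoang — Hoang by 9–6.
Ruiz vs Singh: Singh wins 15–0.
Ruiz vs Larsen: Ruiz, 14–1.
Ruiz beats Larsen; loses to Ferraro, Hoang, Singh — 1 pairwise win.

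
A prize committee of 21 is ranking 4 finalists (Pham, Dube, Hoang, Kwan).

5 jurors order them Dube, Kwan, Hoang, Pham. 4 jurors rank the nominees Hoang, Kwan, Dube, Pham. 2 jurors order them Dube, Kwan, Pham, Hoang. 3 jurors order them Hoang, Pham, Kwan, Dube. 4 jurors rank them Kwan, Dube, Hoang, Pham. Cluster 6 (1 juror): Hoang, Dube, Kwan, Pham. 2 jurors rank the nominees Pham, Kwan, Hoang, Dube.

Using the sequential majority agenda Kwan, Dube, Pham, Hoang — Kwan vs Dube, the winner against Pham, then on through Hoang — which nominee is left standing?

Kwan

Round 1: Kwan vs Dube — 13–8, Kwan advances.
Round 2: Kwan vs Pham — 16–5, Kwan advances.
Round 3: Kwan vs Hoang — 13–8, Kwan advances.
Kwan survives the agenda.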